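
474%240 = 234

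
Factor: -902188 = -1 * 2^2 * 7^2 * 4603^1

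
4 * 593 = 2372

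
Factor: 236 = 2^2 * 59^1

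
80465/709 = 113 + 348/709 ≈ 113.49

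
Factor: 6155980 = 2^2 * 5^1 * 31^1 * 9929^1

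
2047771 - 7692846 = -5645075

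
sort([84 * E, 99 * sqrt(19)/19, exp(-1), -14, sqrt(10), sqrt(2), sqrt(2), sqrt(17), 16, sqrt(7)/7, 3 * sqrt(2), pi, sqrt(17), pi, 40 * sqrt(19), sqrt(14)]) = [-14, exp(-1), sqrt(7)/7, sqrt(2), sqrt(2), pi, pi, sqrt(10), sqrt(14), sqrt(17), sqrt(17), 3 * sqrt(2), 16, 99 * sqrt(19)/19, 40 * sqrt(19), 84 * E]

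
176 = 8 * 22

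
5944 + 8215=14159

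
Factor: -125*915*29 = -1*3^1*5^4*29^1*61^1 = -3316875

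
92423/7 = 13203 + 2/7 ≈ 13203.29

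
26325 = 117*225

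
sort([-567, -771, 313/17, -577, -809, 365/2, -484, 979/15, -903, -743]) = [-903, -809, -771, -743, -577, -567, -484, 313/17, 979/15, 365/2]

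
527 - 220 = 307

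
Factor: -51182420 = -1 * 2^2 * 5^1 * 2559121^1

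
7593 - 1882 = 5711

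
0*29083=0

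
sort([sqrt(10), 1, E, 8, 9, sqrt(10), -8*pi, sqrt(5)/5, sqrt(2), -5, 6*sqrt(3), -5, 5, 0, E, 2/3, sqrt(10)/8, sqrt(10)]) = [-8*pi, -5, -5, 0, sqrt(10)/8, sqrt(5)/5, 2/3, 1, sqrt(2), E, E, sqrt(10), sqrt(10), sqrt(10), 5, 8, 9, 6*sqrt(3)]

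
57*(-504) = -28728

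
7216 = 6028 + 1188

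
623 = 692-69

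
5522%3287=2235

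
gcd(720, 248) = 8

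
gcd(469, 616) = 7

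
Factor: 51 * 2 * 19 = 2^1 * 3^1 * 17^1 * 19^1 = 1938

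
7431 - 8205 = -774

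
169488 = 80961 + 88527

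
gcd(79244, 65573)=1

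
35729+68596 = 104325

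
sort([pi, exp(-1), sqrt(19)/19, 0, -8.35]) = [-8.35, 0, sqrt(19)/19, exp(-1), pi]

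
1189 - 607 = 582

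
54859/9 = 6095 + 4/9 ≈ 6095.44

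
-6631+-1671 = -8302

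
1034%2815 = 1034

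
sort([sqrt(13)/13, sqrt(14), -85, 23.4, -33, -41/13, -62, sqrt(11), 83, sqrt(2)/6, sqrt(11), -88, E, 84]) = [-88, -85, -62, -33, -41/13, sqrt(2)/6, sqrt(13)/13, E, sqrt(11), sqrt(11), sqrt(14), 23.4, 83, 84]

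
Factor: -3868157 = -1*107^1*36151^1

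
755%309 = 137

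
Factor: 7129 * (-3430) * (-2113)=2^1 * 5^1 * 7^3 * 2113^1 * 7129^1=51668069110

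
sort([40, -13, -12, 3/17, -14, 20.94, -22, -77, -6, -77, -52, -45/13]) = [-77, -77, -52, -22, -14, -13, -12, -6, -45/13, 3/17, 20.94, 40]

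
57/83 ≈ 0.687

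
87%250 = 87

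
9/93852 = 1/10428 ≈ 0.0000959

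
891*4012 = 3574692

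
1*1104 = 1104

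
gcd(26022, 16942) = 2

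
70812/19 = 3726+18/19 ≈ 3726.95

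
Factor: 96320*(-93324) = -1*2^8*3^1*5^1*7^2*11^1*43^1*101^1 = -8988967680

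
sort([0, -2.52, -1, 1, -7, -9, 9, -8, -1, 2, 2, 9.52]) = [-9, -8, -7, -2.52, -1, -1, 0, 1, 2, 2, 9, 9.52]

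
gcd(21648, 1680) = 48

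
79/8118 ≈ 0.00973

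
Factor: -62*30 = -1*2^2*3^1*5^1*31^1 = -1860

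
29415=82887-53472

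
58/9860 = 1/170 ≈ 0.00588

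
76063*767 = 58340321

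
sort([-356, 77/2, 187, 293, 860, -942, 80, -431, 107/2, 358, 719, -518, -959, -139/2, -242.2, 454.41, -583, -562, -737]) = [-959, -942, -737, -583, -562, -518, -431, -356, -242.2, -139/2, 77/2, 107/2, 80, 187, 293, 358, 454.41, 719, 860]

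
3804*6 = 22824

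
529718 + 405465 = 935183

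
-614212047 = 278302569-892514616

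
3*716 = 2148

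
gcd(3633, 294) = 21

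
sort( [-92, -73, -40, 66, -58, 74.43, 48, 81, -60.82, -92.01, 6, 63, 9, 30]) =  [-92.01, -92, -73, -60.82, -58, -40, 6, 9, 30, 48, 63, 66, 74.43, 81]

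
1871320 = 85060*22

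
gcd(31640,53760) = 280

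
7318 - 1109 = 6209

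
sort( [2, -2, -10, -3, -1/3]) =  [-10, -3, -2, -1/3, 2]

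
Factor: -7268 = -1*2^2*23^1*79^1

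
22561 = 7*3223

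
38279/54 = 708 + 47/54 ≈ 708.87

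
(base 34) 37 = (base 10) 109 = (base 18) 61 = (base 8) 155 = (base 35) 34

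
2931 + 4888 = 7819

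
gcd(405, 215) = 5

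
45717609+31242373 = 76959982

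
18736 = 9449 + 9287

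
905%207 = 77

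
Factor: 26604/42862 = 2^1 * 3^2 * 29^ (-1) = 18/29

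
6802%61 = 31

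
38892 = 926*42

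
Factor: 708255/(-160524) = -1*2^(-2)*5^1*7^(-3)*13^(-1)*15739^1 = -78695/17836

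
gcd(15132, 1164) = 1164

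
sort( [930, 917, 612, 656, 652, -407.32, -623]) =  [-623, -407.32, 612, 652, 656, 917, 930]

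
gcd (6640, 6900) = 20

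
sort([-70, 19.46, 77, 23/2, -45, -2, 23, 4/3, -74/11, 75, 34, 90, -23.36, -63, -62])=[-70, -63, -62, -45, -23.36, -74/11, -2, 4/3, 23/2, 19.46, 23, 34, 75, 77, 90]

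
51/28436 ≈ 0.00179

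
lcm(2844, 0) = 0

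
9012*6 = 54072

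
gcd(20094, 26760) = 6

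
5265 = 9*585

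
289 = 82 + 207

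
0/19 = 0 = 0.00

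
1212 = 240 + 972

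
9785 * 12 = 117420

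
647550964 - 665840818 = -18289854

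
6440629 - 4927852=1512777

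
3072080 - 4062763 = -990683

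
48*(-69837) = -3352176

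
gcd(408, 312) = 24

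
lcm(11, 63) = 693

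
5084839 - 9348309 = -4263470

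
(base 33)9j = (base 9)381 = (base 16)13c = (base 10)316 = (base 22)e8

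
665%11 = 5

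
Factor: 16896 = 2^9 * 3^1 * 11^1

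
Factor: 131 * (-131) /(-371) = 7^(-1) * 53^(-1) * 131^2 = 17161/371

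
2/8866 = 1/4433 ≈ 0.000226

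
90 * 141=12690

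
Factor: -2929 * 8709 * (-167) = 3^1 * 29^1 * 101^1 * 167^1 * 2903^1 = 4259946387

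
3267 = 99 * 33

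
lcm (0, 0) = 0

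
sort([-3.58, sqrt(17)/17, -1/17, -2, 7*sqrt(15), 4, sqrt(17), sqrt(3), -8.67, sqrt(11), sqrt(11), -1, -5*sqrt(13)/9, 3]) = [-8.67, -3.58, -5*sqrt(13)/9, -2, -1, -1/17, sqrt(17)/17, sqrt(3), 3, sqrt(11), sqrt(11), 4, sqrt(17), 7*sqrt(15)]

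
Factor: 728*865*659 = 2^3*5^1*7^1*13^1*173^1*659^1 = 414985480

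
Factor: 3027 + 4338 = 3^1 * 5^1 * 491^1 = 7365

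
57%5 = 2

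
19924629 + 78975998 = 98900627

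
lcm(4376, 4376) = 4376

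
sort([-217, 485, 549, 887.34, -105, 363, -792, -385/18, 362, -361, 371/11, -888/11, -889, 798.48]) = [-889, -792, -361, -217, -105, -888/11, -385/18, 371/11, 362, 363, 485, 549, 798.48, 887.34]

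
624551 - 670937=-46386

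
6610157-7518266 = -908109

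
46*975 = 44850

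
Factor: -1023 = -1*3^1*11^1*31^1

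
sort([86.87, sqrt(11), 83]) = [sqrt(11), 83, 86.87]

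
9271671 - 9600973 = -329302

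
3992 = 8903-4911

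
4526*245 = 1108870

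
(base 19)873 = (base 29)3h8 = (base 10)3024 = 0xbd0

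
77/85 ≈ 0.906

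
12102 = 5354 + 6748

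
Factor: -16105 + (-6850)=-1 * 5^1 * 4591^1=-22955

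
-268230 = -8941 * 30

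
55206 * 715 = 39472290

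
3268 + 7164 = 10432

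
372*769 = 286068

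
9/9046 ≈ 0.000995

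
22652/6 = 3775 + 1/3 ≈ 3775.33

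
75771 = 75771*1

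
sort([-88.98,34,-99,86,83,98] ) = [-99,-88.98,34,83,86,98] 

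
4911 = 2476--2435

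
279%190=89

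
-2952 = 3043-5995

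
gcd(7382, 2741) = 1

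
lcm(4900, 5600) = 39200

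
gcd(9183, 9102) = 3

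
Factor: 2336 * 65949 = 2^5 * 3^1 * 13^1 * 19^1 * 73^1 * 89^1 = 154056864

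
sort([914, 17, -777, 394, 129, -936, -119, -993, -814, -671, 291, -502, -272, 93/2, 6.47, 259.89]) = [-993, -936, -814, -777, -671, -502, -272, -119, 6.47, 17, 93/2, 129, 259.89, 291, 394, 914]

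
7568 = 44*172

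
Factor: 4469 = 41^1*109^1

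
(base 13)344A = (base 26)ALN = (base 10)7329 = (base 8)16241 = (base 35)5YE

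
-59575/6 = -9929 - 1/6 ≈ -9929.17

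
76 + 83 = 159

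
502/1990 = 251/995 ≈ 0.252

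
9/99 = 1/11 ≈ 0.0909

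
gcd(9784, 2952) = 8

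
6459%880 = 299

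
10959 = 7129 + 3830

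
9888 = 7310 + 2578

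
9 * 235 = 2115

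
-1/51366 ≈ -0.0000195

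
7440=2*3720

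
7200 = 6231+969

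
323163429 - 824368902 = -501205473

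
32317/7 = 4616+5/7 ≈ 4616.71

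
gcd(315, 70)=35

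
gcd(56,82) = 2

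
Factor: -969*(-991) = 3^1*17^1*19^1*991^1 = 960279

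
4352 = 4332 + 20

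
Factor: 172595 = 5^1*34519^1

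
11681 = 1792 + 9889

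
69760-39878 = 29882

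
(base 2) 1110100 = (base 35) 3b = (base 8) 164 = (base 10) 116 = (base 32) 3k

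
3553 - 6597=-3044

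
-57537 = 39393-96930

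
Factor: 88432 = 2^4 * 5527^1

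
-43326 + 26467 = -16859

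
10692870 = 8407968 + 2284902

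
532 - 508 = 24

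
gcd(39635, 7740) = 5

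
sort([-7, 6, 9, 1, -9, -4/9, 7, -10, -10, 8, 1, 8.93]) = [-10, -10, -9, -7, -4/9, 1, 1, 6, 7, 8, 8.93, 9]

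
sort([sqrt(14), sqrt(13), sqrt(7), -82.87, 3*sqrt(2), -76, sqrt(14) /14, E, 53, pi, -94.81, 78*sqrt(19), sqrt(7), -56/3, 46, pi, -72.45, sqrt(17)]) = [-94.81, -82.87, -76, -72.45, -56/3, sqrt(14) /14, sqrt(7), sqrt(7), E, pi, pi, sqrt(13), sqrt(14), sqrt(17), 3*sqrt(2), 46, 53, 78*sqrt(19)]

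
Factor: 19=19^1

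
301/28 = 43/4 = 10.75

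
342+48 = 390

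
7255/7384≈0.983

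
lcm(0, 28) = 0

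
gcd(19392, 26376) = 24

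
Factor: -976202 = -1*2^1*479^1*1019^1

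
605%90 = 65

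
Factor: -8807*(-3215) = 5^1*643^1*8807^1 = 28314505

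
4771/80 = 59 + 51/80 ≈ 59.64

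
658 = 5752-5094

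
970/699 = 1 + 271/699 ≈ 1.39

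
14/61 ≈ 0.230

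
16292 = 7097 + 9195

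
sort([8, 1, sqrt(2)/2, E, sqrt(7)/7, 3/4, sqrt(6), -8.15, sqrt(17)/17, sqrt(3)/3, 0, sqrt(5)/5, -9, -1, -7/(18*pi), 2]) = [-9, -8.15, -1, -7/(18*pi), 0, sqrt(17)/17, sqrt(7)/7, sqrt(5)/5, sqrt(3)/3, sqrt(2)/2, 3/4, 1, 2, sqrt(6), E, 8]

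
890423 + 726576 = 1616999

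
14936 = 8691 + 6245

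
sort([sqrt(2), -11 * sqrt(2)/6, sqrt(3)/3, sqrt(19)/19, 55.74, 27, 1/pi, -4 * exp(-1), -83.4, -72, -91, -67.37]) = [-91, -83.4, -72, -67.37, -11 * sqrt(2)/6, -4 * exp(-1), sqrt(19)/19, 1/pi, sqrt(3)/3, sqrt(2), 27, 55.74]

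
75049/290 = 258 + 229/290 ≈ 258.79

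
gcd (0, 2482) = 2482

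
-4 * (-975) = 3900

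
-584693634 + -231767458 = -816461092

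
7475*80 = 598000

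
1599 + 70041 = 71640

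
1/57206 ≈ 0.0000175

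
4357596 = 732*5953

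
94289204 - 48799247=45489957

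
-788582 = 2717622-3506204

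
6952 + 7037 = 13989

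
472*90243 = 42594696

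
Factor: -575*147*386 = -1*2^1*3^1*5^2*7^2*23^1*193^1 = -32626650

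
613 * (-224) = -137312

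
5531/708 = 7+575/708 ≈ 7.81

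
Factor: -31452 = -1*2^2*3^1*2621^1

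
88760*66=5858160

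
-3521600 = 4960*(-710)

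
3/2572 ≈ 0.00117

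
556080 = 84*6620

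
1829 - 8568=-6739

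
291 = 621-330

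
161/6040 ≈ 0.0267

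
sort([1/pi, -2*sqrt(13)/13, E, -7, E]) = [-7, -2*sqrt(13)/13, 1/pi, E, E]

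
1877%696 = 485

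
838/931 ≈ 0.900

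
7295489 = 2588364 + 4707125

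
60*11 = 660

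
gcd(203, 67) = 1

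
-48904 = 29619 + -78523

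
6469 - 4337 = 2132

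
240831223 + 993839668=1234670891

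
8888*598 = 5315024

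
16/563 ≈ 0.0284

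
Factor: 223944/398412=2^1 * 3^(-2) * 17^(-1) * 43^1=86/153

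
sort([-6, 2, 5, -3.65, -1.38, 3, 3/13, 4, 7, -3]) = [-6, -3.65, -3, -1.38, 3/13, 2, 3, 4, 5, 7]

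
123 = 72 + 51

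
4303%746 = 573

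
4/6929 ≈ 0.000577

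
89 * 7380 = 656820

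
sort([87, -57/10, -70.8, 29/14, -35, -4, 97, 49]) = [-70.8, -35, -57/10, -4, 29/14, 49, 87, 97]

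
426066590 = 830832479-404765889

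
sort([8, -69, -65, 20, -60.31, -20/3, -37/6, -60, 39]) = [-69, -65, -60.31, -60, -20/3, -37/6, 8, 20, 39]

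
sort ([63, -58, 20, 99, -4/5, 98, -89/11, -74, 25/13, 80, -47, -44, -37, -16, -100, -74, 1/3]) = [-100, -74, -74, -58, -47, -44, -37, -16, -89/11, -4/5, 1/3, 25/13, 20, 63, 80, 98, 99]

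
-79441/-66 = 1203 + 43/66 ≈ 1203.65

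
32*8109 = 259488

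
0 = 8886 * 0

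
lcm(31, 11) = 341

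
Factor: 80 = 2^4*5^1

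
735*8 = 5880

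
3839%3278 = 561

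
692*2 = 1384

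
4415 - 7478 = -3063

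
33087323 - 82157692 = -49070369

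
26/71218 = 13/35609 ≈ 0.000365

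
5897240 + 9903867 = 15801107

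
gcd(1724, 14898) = 2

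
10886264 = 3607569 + 7278695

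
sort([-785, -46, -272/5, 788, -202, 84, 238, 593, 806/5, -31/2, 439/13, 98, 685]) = [-785, -202, -272/5, -46, -31/2, 439/13, 84, 98, 806/5, 238, 593, 685, 788]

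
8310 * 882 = 7329420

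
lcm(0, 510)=0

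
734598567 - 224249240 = 510349327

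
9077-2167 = 6910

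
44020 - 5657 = 38363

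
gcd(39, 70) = 1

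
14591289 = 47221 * 309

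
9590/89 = 107+67/89 ≈ 107.75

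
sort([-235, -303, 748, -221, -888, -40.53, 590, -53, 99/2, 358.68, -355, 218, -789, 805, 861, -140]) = [-888, -789, -355, -303, -235, -221, -140, -53, -40.53, 99/2, 218, 358.68, 590, 748, 805, 861]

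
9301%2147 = 713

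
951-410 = 541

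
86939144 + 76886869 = 163826013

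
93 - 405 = -312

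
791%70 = 21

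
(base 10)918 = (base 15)413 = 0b1110010110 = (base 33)rr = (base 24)1e6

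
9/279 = 1/31 ≈ 0.0323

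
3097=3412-315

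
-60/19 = -3 - 3/19 ≈ -3.16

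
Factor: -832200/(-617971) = 2^3*3^1*5^2*19^1*73^1*617971^(-1)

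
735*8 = 5880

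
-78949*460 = -36316540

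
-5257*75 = -394275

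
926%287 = 65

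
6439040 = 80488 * 80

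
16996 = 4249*4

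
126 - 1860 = -1734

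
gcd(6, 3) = 3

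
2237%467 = 369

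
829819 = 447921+381898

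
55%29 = 26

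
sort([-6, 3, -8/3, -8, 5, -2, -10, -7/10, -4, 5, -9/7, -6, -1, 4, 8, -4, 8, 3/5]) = [-10, -8, -6, -6, -4, -4, -8/3, -2, -9/7, -1, -7/10, 3/5, 3, 4, 5, 5, 8, 8]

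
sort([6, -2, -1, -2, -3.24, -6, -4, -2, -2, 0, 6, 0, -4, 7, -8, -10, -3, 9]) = [-10, -8, -6, -4, -4, -3.24, -3, -2, -2, -2, -2, -1, 0, 0, 6, 6, 7, 9]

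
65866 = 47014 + 18852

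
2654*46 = 122084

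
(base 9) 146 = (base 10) 123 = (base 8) 173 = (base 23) 58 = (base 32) 3r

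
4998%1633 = 99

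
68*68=4624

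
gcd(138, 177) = 3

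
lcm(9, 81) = 81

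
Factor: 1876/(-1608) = -1*2^(-1)*3^(-1)*7^1 = -7/6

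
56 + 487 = 543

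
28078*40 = 1123120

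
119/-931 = -17/133 ≈ -0.128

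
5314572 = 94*56538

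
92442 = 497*186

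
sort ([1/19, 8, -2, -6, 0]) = [-6, -2, 0, 1/19, 8]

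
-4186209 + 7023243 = 2837034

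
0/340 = 0 = 0.00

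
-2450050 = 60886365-63336415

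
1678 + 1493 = 3171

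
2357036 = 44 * 53569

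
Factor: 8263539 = 3^4*102019^1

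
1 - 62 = -61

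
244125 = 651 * 375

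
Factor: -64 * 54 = -1 * 2^7 * 3^3 = -3456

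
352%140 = 72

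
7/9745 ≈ 0.000718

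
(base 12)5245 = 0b10001100010101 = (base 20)1291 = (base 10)8981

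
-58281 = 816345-874626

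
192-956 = -764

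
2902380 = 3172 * 915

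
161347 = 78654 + 82693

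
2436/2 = 1218 = 1218.00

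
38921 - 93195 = -54274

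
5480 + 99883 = 105363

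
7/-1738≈-0.00403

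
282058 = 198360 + 83698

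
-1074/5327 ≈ -0.202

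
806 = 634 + 172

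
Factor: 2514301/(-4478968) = -1*2^(-3)*13^(-1)*151^1*16651^1*43067^(-1)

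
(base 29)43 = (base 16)77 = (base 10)119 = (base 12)9b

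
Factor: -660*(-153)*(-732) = -1*2^4*3^4*5^1*11^1*17^1*61^1 = -73917360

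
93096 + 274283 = 367379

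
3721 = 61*61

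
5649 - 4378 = 1271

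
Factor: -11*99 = -1*3^2*11^2 = -1089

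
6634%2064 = 442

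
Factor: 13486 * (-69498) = -1 * 2^2 * 3^5 * 11^2 * 13^1 * 613^1 = -937250028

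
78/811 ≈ 0.0962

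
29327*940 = 27567380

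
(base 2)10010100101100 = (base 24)gcc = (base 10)9516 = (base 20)13fg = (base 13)4440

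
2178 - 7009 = -4831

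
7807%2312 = 871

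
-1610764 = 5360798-6971562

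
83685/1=83685=83685.00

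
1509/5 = 301+4/5 = 301.80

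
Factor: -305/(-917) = 5^1 * 7^(-1) * 61^1 * 131^(-1)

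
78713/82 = 959 + 75/82 ≈ 959.91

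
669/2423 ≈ 0.276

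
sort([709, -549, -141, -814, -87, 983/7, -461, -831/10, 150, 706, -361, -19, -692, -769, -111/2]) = [-814, -769, -692, -549, -461, -361, -141, -87, -831/10, -111/2, -19, 983/7, 150, 706, 709]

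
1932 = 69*28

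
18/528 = 3/88 ≈ 0.0341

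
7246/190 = 3623/95 ≈ 38.14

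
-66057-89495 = -155552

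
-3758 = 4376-8134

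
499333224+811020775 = 1310353999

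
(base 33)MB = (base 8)1341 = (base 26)129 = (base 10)737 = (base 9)1008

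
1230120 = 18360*67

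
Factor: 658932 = 2^2*3^1*43^1*1277^1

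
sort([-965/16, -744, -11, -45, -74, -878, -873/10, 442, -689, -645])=[-878, -744, -689, -645, -873/10, -74, -965/16, -45, -11, 442]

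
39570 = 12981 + 26589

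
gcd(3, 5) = 1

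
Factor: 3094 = 2^1*7^1*13^1*17^1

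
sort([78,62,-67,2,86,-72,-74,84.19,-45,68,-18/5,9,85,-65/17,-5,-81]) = [-81,-74,-72,-67,-45,-5,-65/17,-18/5,2,9,62,68,78,84.19,85,86]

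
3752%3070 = 682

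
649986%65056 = 64482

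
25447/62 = 410 + 27/62 ≈ 410.44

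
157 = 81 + 76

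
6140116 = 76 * 80791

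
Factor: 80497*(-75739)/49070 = -1*2^(-1)*5^(-1)*7^(-1)*23^1*37^1*89^1*101^1*701^(-1)*797^1 = -6096762283/49070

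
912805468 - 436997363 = 475808105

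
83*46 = 3818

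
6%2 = 0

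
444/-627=-148/209≈-0.708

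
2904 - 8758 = -5854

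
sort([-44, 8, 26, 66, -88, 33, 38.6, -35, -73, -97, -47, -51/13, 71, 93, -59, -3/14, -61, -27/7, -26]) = [-97, -88, -73, -61, -59, -47, -44, -35, -26, -51/13, -27/7, -3/14, 8, 26, 33, 38.6, 66, 71, 93]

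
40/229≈0.175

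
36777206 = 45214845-8437639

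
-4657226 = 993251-5650477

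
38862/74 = 19431/37 ≈ 525.16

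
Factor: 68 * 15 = 2^2 * 3^1 * 5^1 * 17^1 = 1020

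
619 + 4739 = 5358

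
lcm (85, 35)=595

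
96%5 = 1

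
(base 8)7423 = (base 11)2999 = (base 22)7l9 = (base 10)3859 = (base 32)3oj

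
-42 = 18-60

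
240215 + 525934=766149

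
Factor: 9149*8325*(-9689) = -1*3^2*5^2*7^1*37^1*1307^1*9689^1 = -737966802825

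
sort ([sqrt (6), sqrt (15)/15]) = [sqrt (15)/15, sqrt (6)]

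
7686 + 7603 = 15289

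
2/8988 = 1/4494 ≈ 0.000223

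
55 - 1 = 54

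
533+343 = 876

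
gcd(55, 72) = 1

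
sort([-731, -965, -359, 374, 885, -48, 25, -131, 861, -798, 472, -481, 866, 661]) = [-965, -798, -731, -481, -359, -131, -48, 25, 374, 472, 661, 861, 866, 885]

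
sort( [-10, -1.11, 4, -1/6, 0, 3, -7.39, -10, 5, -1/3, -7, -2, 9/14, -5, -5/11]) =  [-10, -10, -7.39, -7, -5, -2, -1.11, -5/11, -1/3, -1/6, 0, 9/14, 3, 4, 5]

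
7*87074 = 609518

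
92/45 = 2 + 2/45≈2.04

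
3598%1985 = 1613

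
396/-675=-44/75≈-0.587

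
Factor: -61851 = -1*3^1*53^1*389^1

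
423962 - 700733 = -276771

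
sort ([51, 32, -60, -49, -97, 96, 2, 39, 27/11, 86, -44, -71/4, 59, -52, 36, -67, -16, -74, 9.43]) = [-97, -74, -67, -60, -52, -49, -44, -71/4, -16, 2, 27/11, 9.43, 32, 36, 39, 51, 59, 86, 96]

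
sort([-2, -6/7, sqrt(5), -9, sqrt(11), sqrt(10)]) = [-9, -2, -6/7, sqrt(5), sqrt(10), sqrt(11)]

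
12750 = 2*6375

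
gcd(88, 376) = 8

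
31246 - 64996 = -33750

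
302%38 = 36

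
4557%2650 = 1907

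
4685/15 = 937/3≈312.33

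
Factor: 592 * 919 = 2^4 * 37^1 * 919^1 = 544048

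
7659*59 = 451881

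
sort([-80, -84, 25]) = [-84, -80, 25]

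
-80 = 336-416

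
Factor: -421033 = -1*421033^1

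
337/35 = 9 + 22/35 ≈ 9.63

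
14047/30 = 468 + 7/30 ≈ 468.23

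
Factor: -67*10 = -1*2^1*5^1*67^1 = -670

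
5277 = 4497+780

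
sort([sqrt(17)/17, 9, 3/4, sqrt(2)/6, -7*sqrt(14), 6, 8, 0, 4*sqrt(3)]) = [-7*sqrt(14), 0, sqrt(2)/6, sqrt(17)/17, 3/4, 6, 4*sqrt(3), 8, 9]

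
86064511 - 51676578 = 34387933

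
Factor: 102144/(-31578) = -1*2^7*7^1*277^(-1) = -896/277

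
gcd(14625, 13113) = 9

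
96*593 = 56928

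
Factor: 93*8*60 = 2^5*3^2*5^1*31^1 = 44640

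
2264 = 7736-5472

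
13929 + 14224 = 28153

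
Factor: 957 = 3^1 * 11^1 * 29^1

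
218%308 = 218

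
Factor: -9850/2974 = -1 * 5^2 * 197^1 * 1487^(-1) = -4925/1487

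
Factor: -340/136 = -1*2^(-1)*5^1 = -5/2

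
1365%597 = 171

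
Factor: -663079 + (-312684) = -1*29^1*33647^1 = -975763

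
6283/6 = 1047 + 1/6 ≈ 1047.17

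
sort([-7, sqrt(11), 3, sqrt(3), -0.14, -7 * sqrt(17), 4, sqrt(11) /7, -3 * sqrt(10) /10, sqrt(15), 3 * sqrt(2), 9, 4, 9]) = [-7 * sqrt(17), -7, -3 * sqrt(10) /10, -0.14, sqrt(11) /7, sqrt(3), 3, sqrt(11), sqrt(15), 4, 4, 3 * sqrt(2), 9, 9]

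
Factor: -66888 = -1 * 2^3 * 3^2 * 929^1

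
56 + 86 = 142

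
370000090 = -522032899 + 892032989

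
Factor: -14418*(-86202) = 2^2*3^6*89^1*4789^1 = 1242860436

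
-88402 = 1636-90038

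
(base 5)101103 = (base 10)3278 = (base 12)1a92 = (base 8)6316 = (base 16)cce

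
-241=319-560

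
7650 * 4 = 30600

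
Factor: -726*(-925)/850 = 3^1*11^2*17^(-1)*37^1 = 13431/17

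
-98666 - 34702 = -133368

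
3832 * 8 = 30656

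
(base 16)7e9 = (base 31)23a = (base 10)2025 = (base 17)702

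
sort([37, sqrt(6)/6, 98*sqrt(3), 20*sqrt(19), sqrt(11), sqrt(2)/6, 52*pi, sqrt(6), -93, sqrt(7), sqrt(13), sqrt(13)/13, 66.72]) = [-93, sqrt(2)/6, sqrt(13)/13, sqrt(6)/6, sqrt(6), sqrt(7), sqrt(11), sqrt(13), 37, 66.72, 20*sqrt(19), 52*pi, 98*sqrt(3)]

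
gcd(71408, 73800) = 8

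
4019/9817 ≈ 0.409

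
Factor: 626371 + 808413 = 2^5 * 13^1 * 3449^1 = 1434784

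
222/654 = 37/109 ≈ 0.339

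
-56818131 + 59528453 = 2710322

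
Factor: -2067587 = -1 * 2067587^1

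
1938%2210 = 1938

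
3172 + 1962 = 5134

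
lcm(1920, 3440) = 82560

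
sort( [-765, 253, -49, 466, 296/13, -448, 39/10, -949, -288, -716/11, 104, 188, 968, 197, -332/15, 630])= [-949, -765, -448, -288, -716/11, -49, -332/15, 39/10, 296/13, 104, 188, 197, 253, 466, 630, 968]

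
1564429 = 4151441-2587012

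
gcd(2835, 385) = 35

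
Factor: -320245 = -1*5^1*19^1*3371^1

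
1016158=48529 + 967629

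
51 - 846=-795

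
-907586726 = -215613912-691972814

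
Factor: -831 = -1*3^1*277^1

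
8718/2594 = 4359/1297 ≈ 3.36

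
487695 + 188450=676145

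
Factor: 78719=223^1*353^1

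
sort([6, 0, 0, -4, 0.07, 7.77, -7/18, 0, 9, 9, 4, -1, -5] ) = [-5, -4, -1, -7/18, 0, 0, 0, 0.07, 4, 6, 7.77, 9, 9] 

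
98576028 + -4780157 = 93795871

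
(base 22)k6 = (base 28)fq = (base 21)105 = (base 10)446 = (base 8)676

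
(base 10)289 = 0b100100001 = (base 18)g1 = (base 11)243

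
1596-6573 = -4977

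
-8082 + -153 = -8235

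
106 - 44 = 62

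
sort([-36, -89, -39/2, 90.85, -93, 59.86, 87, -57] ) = [-93, -89, -57, -36, -39/2, 59.86, 87, 90.85] 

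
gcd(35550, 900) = 450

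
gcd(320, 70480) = 80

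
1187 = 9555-8368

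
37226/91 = 5318/13 ≈ 409.08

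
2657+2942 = 5599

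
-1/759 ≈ -0.00132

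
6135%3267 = 2868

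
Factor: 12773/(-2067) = -1*3^(-1)*13^(-1)*241^1 = -241/39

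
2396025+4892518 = 7288543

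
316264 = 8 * 39533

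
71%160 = 71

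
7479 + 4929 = 12408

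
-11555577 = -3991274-7564303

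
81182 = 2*40591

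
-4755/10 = -951/2 = -475.50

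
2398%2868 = 2398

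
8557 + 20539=29096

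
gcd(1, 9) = 1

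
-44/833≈-0.0528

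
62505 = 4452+58053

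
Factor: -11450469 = -1*3^1*17^2*47^1*281^1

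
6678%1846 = 1140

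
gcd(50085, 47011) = 53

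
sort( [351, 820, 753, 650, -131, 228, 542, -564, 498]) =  [-564, -131, 228, 351, 498, 542, 650, 753, 820]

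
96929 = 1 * 96929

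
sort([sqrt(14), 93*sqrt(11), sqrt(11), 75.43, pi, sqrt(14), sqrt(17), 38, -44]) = [-44, pi, sqrt(11), sqrt(14), sqrt(14), sqrt(17), 38, 75.43, 93*sqrt(11)]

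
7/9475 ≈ 0.000739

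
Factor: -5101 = -1*5101^1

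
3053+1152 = 4205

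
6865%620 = 45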